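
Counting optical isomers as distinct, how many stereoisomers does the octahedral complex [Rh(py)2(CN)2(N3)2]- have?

In an octahedral complex each vertex has one trans partner and four cis neighbours.
There are 5 geometric isomers: py trans, CN trans, N3 trans; py cis, CN trans, N3 cis; py trans, CN cis, N3 cis; py cis, CN cis, N3 cis (chiral); py cis, CN cis, N3 trans.
One of these lacks any improper symmetry element and so occurs as an enantiomeric pair, giving 5 + 1 = 6 stereoisomers in total.

6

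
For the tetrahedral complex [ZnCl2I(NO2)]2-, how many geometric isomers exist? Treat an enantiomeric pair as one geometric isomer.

Only one geometric arrangement is possible.

1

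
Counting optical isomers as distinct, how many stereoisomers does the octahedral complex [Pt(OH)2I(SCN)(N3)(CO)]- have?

15

Exhaustive case analysis gives 9 geometric isomers.
Of these, 6 lack any improper symmetry element and so occur as enantiomeric pairs, giving 9 + 6 = 15 stereoisomers in total.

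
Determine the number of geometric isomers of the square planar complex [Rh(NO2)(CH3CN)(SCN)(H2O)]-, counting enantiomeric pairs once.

3

In a square planar complex each vertex has one trans partner and two cis neighbours.
There are 3 geometric isomers: (CH3CN/NO2 trans, H2O/SCN trans); (CH3CN/SCN trans, H2O/NO2 trans); (CH3CN/H2O trans, NO2/SCN trans).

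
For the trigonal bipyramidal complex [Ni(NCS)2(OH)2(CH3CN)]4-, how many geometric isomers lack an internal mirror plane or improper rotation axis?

1

In a trigonal bipyramid the two axial positions differ from the three equatorial ones.
Systematic enumeration (placing each ligand type in turn and discarding arrangements equivalent by rotation or reflection) gives 5 geometric isomers.
One of these lacks any improper symmetry element and so occurs as an enantiomeric pair, giving 5 + 1 = 6 stereoisomers in total.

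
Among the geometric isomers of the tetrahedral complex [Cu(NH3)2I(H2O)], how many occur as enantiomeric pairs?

0

Only one geometric arrangement is possible.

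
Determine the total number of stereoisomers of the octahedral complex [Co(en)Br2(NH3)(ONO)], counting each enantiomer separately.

Each en is bidentate and must span two cis positions.
The distinct arrangements are (4 in all): Br trans; Br cis (3 arrangements, 2 chiral).
Of these, 2 lack any improper symmetry element and so occur as enantiomeric pairs, giving 4 + 2 = 6 stereoisomers in total.

6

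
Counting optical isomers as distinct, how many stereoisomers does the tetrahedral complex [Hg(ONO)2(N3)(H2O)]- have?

1

All four vertices of a tetrahedron are equivalent and mutually adjacent, so cis/trans isomerism cannot arise.
Only one geometric arrangement is possible.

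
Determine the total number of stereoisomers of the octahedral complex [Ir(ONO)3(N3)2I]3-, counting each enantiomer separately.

An octahedron has six vertices in three trans pairs; every non-trans pair is cis.
Working through the distinct placements yields 3 geometric isomers: ONO mer, N3 cis; ONO mer, N3 trans; ONO fac, N3 cis.
Each arrangement has an internal mirror plane or centre of symmetry, so none is chiral.

3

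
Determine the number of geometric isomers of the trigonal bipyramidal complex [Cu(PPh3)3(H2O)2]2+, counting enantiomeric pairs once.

A trigonal bipyramid has two axial and three equatorial sites, which are chemically inequivalent.
Systematic placement gives 3 geometric isomers: H2O both axial; H2O one axial, one equatorial; H2O both equatorial.

3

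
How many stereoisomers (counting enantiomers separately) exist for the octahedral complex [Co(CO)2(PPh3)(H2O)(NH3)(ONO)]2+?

Placing the ligands in turn and identifying arrangements related by rotation or reflection leaves 9 distinct geometric isomers.
Of these, 6 lack any improper symmetry element and so occur as enantiomeric pairs, giving 9 + 6 = 15 stereoisomers in total.

15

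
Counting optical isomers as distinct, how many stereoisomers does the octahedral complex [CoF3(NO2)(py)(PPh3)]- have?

In an octahedral complex each vertex has one trans partner and four cis neighbours.
Systematic placement gives 4 geometric isomers: F mer (3 arrangements); F fac (chiral).
One of these lacks any improper symmetry element and so occurs as an enantiomeric pair, giving 4 + 1 = 5 stereoisomers in total.

5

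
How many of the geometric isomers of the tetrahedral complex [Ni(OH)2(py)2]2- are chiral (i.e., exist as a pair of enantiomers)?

0

All four vertices of a tetrahedron are equivalent and mutually adjacent, so cis/trans isomerism cannot arise.
Only one geometric arrangement is possible.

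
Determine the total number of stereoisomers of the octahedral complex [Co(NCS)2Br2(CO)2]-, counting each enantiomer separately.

6

The six octahedral sites form three mutually perpendicular trans pairs.
There are 5 geometric isomers: NCS trans, Br trans, CO trans; NCS cis, Br trans, CO cis; NCS trans, Br cis, CO cis; NCS cis, Br cis, CO cis (chiral); NCS cis, Br cis, CO trans.
One of these lacks any improper symmetry element and so occurs as an enantiomeric pair, giving 5 + 1 = 6 stereoisomers in total.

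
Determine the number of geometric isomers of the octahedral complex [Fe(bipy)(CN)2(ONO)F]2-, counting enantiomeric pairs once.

In an octahedral complex each vertex has one trans partner and four cis neighbours.
Each bipy is bidentate and must span two cis positions.
Working through the distinct placements yields 4 geometric isomers: CN trans; CN cis (3 arrangements, 2 chiral).

4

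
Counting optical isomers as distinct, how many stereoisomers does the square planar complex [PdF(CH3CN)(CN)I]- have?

A square has two trans pairs of vertices; adjacent vertices are cis.
Systematic placement gives 3 geometric isomers: (CH3CN/F trans, CN/I trans); (CH3CN/I trans, CN/F trans); (CH3CN/CN trans, F/I trans).
Each arrangement has an internal mirror plane or centre of symmetry, so none is chiral.

3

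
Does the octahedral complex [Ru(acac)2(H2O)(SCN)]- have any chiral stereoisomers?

An octahedron has six vertices in three trans pairs; every non-trans pair is cis.
Each acac is bidentate and must span two cis positions.
There are 2 geometric isomers: H2O and SCN mutually trans; H2O and SCN mutually cis (chiral).
One of these lacks any improper symmetry element and so occurs as an enantiomeric pair, giving 2 + 1 = 3 stereoisomers in total.

yes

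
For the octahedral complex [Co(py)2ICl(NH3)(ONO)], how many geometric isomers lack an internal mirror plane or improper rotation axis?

6

Exhaustive case analysis gives 9 geometric isomers.
Of these, 6 lack any improper symmetry element and so occur as enantiomeric pairs, giving 9 + 6 = 15 stereoisomers in total.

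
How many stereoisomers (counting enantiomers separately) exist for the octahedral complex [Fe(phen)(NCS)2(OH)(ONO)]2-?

An octahedron has six vertices in three trans pairs; every non-trans pair is cis.
Each phen is bidentate and must span two cis positions.
The distinct arrangements are (4 in all): NCS trans; NCS cis (3 arrangements, 2 chiral).
Of these, 2 lack any improper symmetry element and so occur as enantiomeric pairs, giving 4 + 2 = 6 stereoisomers in total.

6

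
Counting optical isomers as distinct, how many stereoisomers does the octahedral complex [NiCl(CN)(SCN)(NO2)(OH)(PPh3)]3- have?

In an octahedral complex each vertex has one trans partner and four cis neighbours.
Systematic enumeration (placing each ligand type in turn and discarding arrangements equivalent by rotation or reflection) gives 15 geometric isomers.
Of these, 15 lack any improper symmetry element and so occur as enantiomeric pairs, giving 15 + 15 = 30 stereoisomers in total.

30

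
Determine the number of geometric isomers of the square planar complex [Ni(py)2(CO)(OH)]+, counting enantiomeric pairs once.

There are 2 geometric isomers: py cis; py trans.

2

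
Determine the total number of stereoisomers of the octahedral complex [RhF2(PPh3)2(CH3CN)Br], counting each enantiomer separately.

8

An octahedron has six vertices in three trans pairs; every non-trans pair is cis.
There are 6 geometric isomers: F trans, PPh3 trans; F cis, PPh3 cis (3 arrangements, 2 chiral); F cis, PPh3 trans; F trans, PPh3 cis.
Of these, 2 lack any improper symmetry element and so occur as enantiomeric pairs, giving 6 + 2 = 8 stereoisomers in total.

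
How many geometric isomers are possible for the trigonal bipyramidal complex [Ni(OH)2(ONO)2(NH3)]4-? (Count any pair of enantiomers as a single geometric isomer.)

5

In a trigonal bipyramid the two axial positions differ from the three equatorial ones.
Systematic enumeration (placing each ligand type in turn and discarding arrangements equivalent by rotation or reflection) gives 5 geometric isomers.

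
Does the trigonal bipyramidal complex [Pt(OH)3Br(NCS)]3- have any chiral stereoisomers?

no

There are 4 geometric isomers: Br axial, NCS axial; Br axial, NCS equatorial; Br equatorial, NCS axial; Br equatorial, NCS equatorial.
Each arrangement has an internal mirror plane or centre of symmetry, so none is chiral.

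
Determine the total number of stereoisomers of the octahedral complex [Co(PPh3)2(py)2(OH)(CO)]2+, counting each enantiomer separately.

8

Working through the distinct placements yields 6 geometric isomers: PPh3 trans, py trans; PPh3 cis, py cis (3 arrangements, 2 chiral); PPh3 cis, py trans; PPh3 trans, py cis.
Of these, 2 lack any improper symmetry element and so occur as enantiomeric pairs, giving 6 + 2 = 8 stereoisomers in total.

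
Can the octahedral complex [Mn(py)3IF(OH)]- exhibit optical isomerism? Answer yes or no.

In an octahedral complex each vertex has one trans partner and four cis neighbours.
The distinct arrangements are (4 in all): py mer (3 arrangements); py fac (chiral).
One of these lacks any improper symmetry element and so occurs as an enantiomeric pair, giving 4 + 1 = 5 stereoisomers in total.

yes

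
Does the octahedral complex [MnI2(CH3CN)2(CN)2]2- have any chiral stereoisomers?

Working through the distinct placements yields 5 geometric isomers: I trans, CH3CN trans, CN trans; I cis, CH3CN trans, CN cis; I trans, CH3CN cis, CN cis; I cis, CH3CN cis, CN cis (chiral); I cis, CH3CN cis, CN trans.
One of these lacks any improper symmetry element and so occurs as an enantiomeric pair, giving 5 + 1 = 6 stereoisomers in total.

yes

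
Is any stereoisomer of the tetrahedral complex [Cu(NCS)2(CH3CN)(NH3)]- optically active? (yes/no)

no

All four vertices of a tetrahedron are equivalent and mutually adjacent, so cis/trans isomerism cannot arise.
Only one geometric arrangement is possible.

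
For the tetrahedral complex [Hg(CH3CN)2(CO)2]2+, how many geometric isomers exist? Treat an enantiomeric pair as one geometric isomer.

1

Only one geometric arrangement is possible.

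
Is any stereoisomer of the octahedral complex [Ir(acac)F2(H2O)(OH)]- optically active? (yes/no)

yes

The six octahedral sites form three mutually perpendicular trans pairs.
Each acac is bidentate and must span two cis positions.
Working through the distinct placements yields 4 geometric isomers: F trans; F cis (3 arrangements, 2 chiral).
Of these, 2 lack any improper symmetry element and so occur as enantiomeric pairs, giving 4 + 2 = 6 stereoisomers in total.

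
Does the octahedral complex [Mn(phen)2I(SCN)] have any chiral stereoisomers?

In an octahedral complex each vertex has one trans partner and four cis neighbours.
Each phen is bidentate and must span two cis positions.
The distinct arrangements are (2 in all): I and SCN mutually trans; I and SCN mutually cis (chiral).
One of these lacks any improper symmetry element and so occurs as an enantiomeric pair, giving 2 + 1 = 3 stereoisomers in total.

yes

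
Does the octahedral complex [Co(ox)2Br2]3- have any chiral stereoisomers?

The six octahedral sites form three mutually perpendicular trans pairs.
Each ox is bidentate and must span two cis positions.
There are 2 geometric isomers: Br trans; Br cis (chiral).
One of these lacks any improper symmetry element and so occurs as an enantiomeric pair, giving 2 + 1 = 3 stereoisomers in total.

yes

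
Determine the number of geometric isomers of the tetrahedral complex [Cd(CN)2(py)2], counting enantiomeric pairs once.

Only one geometric arrangement is possible.

1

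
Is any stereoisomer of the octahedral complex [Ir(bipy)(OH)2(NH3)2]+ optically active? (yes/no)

In an octahedral complex each vertex has one trans partner and four cis neighbours.
Each bipy is bidentate and must span two cis positions.
There are 3 geometric isomers: OH cis, NH3 trans; OH cis, NH3 cis (chiral); OH trans, NH3 cis.
One of these lacks any improper symmetry element and so occurs as an enantiomeric pair, giving 3 + 1 = 4 stereoisomers in total.

yes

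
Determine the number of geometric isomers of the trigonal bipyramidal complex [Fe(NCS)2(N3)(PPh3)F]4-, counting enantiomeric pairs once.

In a trigonal bipyramid the two axial positions differ from the three equatorial ones.
Systematic enumeration (placing each ligand type in turn and discarding arrangements equivalent by rotation or reflection) gives 7 geometric isomers.

7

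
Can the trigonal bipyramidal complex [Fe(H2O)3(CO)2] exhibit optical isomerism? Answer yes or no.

In a trigonal bipyramid the two axial positions differ from the three equatorial ones.
The distinct arrangements are (3 in all): CO both axial; CO one axial, one equatorial; CO both equatorial.
Each arrangement has an internal mirror plane or centre of symmetry, so none is chiral.

no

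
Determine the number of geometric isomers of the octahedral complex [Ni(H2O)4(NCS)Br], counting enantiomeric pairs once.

The distinct arrangements are (2 in all): NCS and Br mutually cis; NCS and Br mutually trans.

2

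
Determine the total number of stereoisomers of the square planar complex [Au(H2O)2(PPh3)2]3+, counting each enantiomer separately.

A square has two trans pairs of vertices; adjacent vertices are cis.
There are 2 geometric isomers: H2O cis; H2O trans.
Each arrangement has an internal mirror plane or centre of symmetry, so none is chiral.

2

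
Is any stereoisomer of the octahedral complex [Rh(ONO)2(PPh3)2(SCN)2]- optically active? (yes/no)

An octahedron has six vertices in three trans pairs; every non-trans pair is cis.
Systematic placement gives 5 geometric isomers: ONO trans, PPh3 trans, SCN trans; ONO trans, PPh3 cis, SCN cis; ONO cis, PPh3 cis, SCN trans; ONO cis, PPh3 cis, SCN cis (chiral); ONO cis, PPh3 trans, SCN cis.
One of these lacks any improper symmetry element and so occurs as an enantiomeric pair, giving 5 + 1 = 6 stereoisomers in total.

yes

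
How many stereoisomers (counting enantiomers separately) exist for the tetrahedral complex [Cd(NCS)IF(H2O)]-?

2

All four vertices of a tetrahedron are equivalent and mutually adjacent, so cis/trans isomerism cannot arise.
Only one geometric arrangement is possible; it has no improper symmetry element, so it exists as a pair of enantiomers (2 stereoisomers).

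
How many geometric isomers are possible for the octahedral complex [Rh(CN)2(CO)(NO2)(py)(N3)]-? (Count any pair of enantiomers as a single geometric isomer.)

9

An octahedron has six vertices in three trans pairs; every non-trans pair is cis.
Placing the ligands in turn and identifying arrangements related by rotation or reflection leaves 9 distinct geometric isomers.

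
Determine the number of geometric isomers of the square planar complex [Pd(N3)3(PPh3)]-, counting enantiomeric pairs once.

1

Only one geometric arrangement is possible.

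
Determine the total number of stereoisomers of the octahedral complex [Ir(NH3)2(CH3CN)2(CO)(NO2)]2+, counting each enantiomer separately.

8

In an octahedral complex each vertex has one trans partner and four cis neighbours.
The distinct arrangements are (6 in all): NH3 cis, CH3CN trans; NH3 trans, CH3CN trans; NH3 cis, CH3CN cis (3 arrangements, 2 chiral); NH3 trans, CH3CN cis.
Of these, 2 lack any improper symmetry element and so occur as enantiomeric pairs, giving 6 + 2 = 8 stereoisomers in total.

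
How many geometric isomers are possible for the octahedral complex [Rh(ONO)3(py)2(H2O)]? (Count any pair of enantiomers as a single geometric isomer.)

3

In an octahedral complex each vertex has one trans partner and four cis neighbours.
There are 3 geometric isomers: ONO mer, py trans; ONO fac, py cis; ONO mer, py cis.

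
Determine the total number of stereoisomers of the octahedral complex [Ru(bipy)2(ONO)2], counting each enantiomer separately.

Each bipy is bidentate and must span two cis positions.
The distinct arrangements are (2 in all): ONO trans; ONO cis (chiral).
One of these lacks any improper symmetry element and so occurs as an enantiomeric pair, giving 2 + 1 = 3 stereoisomers in total.

3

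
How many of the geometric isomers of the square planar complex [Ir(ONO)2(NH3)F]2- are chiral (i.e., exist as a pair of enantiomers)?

0

In a square planar complex each vertex has one trans partner and two cis neighbours.
Working through the distinct placements yields 2 geometric isomers: ONO cis; ONO trans.
Each arrangement has an internal mirror plane or centre of symmetry, so none is chiral.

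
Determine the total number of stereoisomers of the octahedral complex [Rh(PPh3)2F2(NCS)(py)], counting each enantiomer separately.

The six octahedral sites form three mutually perpendicular trans pairs.
There are 6 geometric isomers: PPh3 cis, F trans; PPh3 trans, F trans; PPh3 cis, F cis (3 arrangements, 2 chiral); PPh3 trans, F cis.
Of these, 2 lack any improper symmetry element and so occur as enantiomeric pairs, giving 6 + 2 = 8 stereoisomers in total.

8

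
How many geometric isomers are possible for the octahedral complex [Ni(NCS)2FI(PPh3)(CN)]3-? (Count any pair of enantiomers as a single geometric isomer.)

In an octahedral complex each vertex has one trans partner and four cis neighbours.
Systematic enumeration (placing each ligand type in turn and discarding arrangements equivalent by rotation or reflection) gives 9 geometric isomers.

9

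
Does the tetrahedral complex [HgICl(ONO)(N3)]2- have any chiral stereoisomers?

All four vertices of a tetrahedron are equivalent and mutually adjacent, so cis/trans isomerism cannot arise.
Only one geometric arrangement is possible; it has no improper symmetry element, so it exists as a pair of enantiomers (2 stereoisomers).

yes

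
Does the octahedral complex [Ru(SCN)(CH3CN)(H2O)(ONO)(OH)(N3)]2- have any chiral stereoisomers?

yes

The six octahedral sites form three mutually perpendicular trans pairs.
Exhaustive case analysis gives 15 geometric isomers.
Of these, 15 lack any improper symmetry element and so occur as enantiomeric pairs, giving 15 + 15 = 30 stereoisomers in total.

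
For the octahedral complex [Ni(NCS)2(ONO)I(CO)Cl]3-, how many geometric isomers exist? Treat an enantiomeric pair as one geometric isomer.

The six octahedral sites form three mutually perpendicular trans pairs.
Systematic enumeration (placing each ligand type in turn and discarding arrangements equivalent by rotation or reflection) gives 9 geometric isomers.

9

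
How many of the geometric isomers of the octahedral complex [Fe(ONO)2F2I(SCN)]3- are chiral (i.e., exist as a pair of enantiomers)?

The six octahedral sites form three mutually perpendicular trans pairs.
Working through the distinct placements yields 6 geometric isomers: ONO cis, F trans; ONO trans, F trans; ONO cis, F cis (3 arrangements, 2 chiral); ONO trans, F cis.
Of these, 2 lack any improper symmetry element and so occur as enantiomeric pairs, giving 6 + 2 = 8 stereoisomers in total.

2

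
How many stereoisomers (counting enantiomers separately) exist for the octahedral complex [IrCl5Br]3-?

1

An octahedron has six vertices in three trans pairs; every non-trans pair is cis.
Only one geometric arrangement is possible.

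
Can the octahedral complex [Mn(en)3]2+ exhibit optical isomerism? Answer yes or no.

yes

The six octahedral sites form three mutually perpendicular trans pairs.
Each en is bidentate and must span two cis positions.
Only one geometric arrangement is possible; it has no improper symmetry element, so it exists as a pair of enantiomers (2 stereoisomers).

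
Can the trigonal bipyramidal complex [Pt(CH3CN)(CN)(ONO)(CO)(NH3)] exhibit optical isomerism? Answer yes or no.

yes

A trigonal bipyramid has two axial and three equatorial sites, which are chemically inequivalent.
Placing the ligands in turn and identifying arrangements related by rotation or reflection leaves 10 distinct geometric isomers.
Of these, 10 lack any improper symmetry element and so occur as enantiomeric pairs, giving 10 + 10 = 20 stereoisomers in total.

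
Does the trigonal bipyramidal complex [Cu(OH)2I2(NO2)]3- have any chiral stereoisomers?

In a trigonal bipyramid the two axial positions differ from the three equatorial ones.
Systematic enumeration (placing each ligand type in turn and discarding arrangements equivalent by rotation or reflection) gives 5 geometric isomers.
One of these lacks any improper symmetry element and so occurs as an enantiomeric pair, giving 5 + 1 = 6 stereoisomers in total.

yes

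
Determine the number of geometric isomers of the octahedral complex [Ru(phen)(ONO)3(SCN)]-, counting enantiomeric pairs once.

2

The six octahedral sites form three mutually perpendicular trans pairs.
Each phen is bidentate and must span two cis positions.
Systematic placement gives 2 geometric isomers: ONO mer; ONO fac.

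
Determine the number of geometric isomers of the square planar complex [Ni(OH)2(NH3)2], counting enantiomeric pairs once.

There are 2 geometric isomers: OH cis; OH trans.

2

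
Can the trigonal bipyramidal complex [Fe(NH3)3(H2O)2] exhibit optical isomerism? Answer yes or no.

A trigonal bipyramid has two axial and three equatorial sites, which are chemically inequivalent.
The distinct arrangements are (3 in all): H2O both axial; H2O one axial, one equatorial; H2O both equatorial.
Each arrangement has an internal mirror plane or centre of symmetry, so none is chiral.

no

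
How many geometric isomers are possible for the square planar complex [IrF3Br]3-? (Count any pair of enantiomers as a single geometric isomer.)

1

A square has two trans pairs of vertices; adjacent vertices are cis.
Only one geometric arrangement is possible.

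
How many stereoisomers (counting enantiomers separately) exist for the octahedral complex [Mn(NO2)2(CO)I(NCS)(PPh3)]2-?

Placing the ligands in turn and identifying arrangements related by rotation or reflection leaves 9 distinct geometric isomers.
Of these, 6 lack any improper symmetry element and so occur as enantiomeric pairs, giving 9 + 6 = 15 stereoisomers in total.

15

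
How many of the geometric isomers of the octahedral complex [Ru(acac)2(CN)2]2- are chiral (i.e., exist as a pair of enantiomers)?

1

An octahedron has six vertices in three trans pairs; every non-trans pair is cis.
Each acac is bidentate and must span two cis positions.
There are 2 geometric isomers: CN trans; CN cis (chiral).
One of these lacks any improper symmetry element and so occurs as an enantiomeric pair, giving 2 + 1 = 3 stereoisomers in total.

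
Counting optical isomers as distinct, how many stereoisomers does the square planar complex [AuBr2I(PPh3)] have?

2

A square has two trans pairs of vertices; adjacent vertices are cis.
There are 2 geometric isomers: Br cis; Br trans.
Each arrangement has an internal mirror plane or centre of symmetry, so none is chiral.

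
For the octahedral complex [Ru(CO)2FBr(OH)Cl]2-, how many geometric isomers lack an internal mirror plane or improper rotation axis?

6

Systematic enumeration (placing each ligand type in turn and discarding arrangements equivalent by rotation or reflection) gives 9 geometric isomers.
Of these, 6 lack any improper symmetry element and so occur as enantiomeric pairs, giving 9 + 6 = 15 stereoisomers in total.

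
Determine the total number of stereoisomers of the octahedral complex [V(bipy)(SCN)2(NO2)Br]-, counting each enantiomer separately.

6

An octahedron has six vertices in three trans pairs; every non-trans pair is cis.
Each bipy is bidentate and must span two cis positions.
There are 4 geometric isomers: SCN cis (3 arrangements, 2 chiral); SCN trans.
Of these, 2 lack any improper symmetry element and so occur as enantiomeric pairs, giving 4 + 2 = 6 stereoisomers in total.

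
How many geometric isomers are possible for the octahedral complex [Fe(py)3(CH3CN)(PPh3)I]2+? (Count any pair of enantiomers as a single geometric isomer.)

An octahedron has six vertices in three trans pairs; every non-trans pair is cis.
There are 4 geometric isomers: py mer (3 arrangements); py fac (chiral).

4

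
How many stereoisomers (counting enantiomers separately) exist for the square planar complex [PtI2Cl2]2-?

In a square planar complex each vertex has one trans partner and two cis neighbours.
The distinct arrangements are (2 in all): I cis; I trans.
Each arrangement has an internal mirror plane or centre of symmetry, so none is chiral.

2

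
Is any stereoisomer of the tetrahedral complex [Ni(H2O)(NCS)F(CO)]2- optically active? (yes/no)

yes

In a tetrahedral complex all four positions are equivalent and every pair of ligands is adjacent — there is no cis/trans distinction.
Only one geometric arrangement is possible; it has no improper symmetry element, so it exists as a pair of enantiomers (2 stereoisomers).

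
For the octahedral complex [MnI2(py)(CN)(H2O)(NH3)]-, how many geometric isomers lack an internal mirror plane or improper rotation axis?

6

The six octahedral sites form three mutually perpendicular trans pairs.
Systematic enumeration (placing each ligand type in turn and discarding arrangements equivalent by rotation or reflection) gives 9 geometric isomers.
Of these, 6 lack any improper symmetry element and so occur as enantiomeric pairs, giving 9 + 6 = 15 stereoisomers in total.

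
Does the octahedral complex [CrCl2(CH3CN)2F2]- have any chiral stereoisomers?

There are 5 geometric isomers: Cl trans, CH3CN trans, F trans; Cl cis, CH3CN trans, F cis; Cl cis, CH3CN cis, F trans; Cl cis, CH3CN cis, F cis (chiral); Cl trans, CH3CN cis, F cis.
One of these lacks any improper symmetry element and so occurs as an enantiomeric pair, giving 5 + 1 = 6 stereoisomers in total.

yes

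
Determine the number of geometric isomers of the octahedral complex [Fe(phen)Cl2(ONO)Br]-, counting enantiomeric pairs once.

4

In an octahedral complex each vertex has one trans partner and four cis neighbours.
Each phen is bidentate and must span two cis positions.
The distinct arrangements are (4 in all): Cl cis (3 arrangements, 2 chiral); Cl trans.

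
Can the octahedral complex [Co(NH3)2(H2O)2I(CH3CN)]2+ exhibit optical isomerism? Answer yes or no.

yes

Systematic placement gives 6 geometric isomers: NH3 trans, H2O cis; NH3 cis, H2O cis (3 arrangements, 2 chiral); NH3 trans, H2O trans; NH3 cis, H2O trans.
Of these, 2 lack any improper symmetry element and so occur as enantiomeric pairs, giving 6 + 2 = 8 stereoisomers in total.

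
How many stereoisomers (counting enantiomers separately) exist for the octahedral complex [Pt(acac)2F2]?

An octahedron has six vertices in three trans pairs; every non-trans pair is cis.
Each acac is bidentate and must span two cis positions.
Working through the distinct placements yields 2 geometric isomers: F trans; F cis (chiral).
One of these lacks any improper symmetry element and so occurs as an enantiomeric pair, giving 2 + 1 = 3 stereoisomers in total.

3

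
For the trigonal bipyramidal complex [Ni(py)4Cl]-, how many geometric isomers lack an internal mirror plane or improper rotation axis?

In a trigonal bipyramid the two axial positions differ from the three equatorial ones.
Systematic placement gives 2 geometric isomers: Cl axial; Cl equatorial.
Each arrangement has an internal mirror plane or centre of symmetry, so none is chiral.

0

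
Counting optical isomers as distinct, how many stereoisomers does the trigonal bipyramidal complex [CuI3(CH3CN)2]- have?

3

There are 3 geometric isomers: CH3CN both axial; CH3CN one axial, one equatorial; CH3CN both equatorial.
Each arrangement has an internal mirror plane or centre of symmetry, so none is chiral.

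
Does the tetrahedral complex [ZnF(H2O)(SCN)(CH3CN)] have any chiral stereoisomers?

yes

Only one geometric arrangement is possible; it has no improper symmetry element, so it exists as a pair of enantiomers (2 stereoisomers).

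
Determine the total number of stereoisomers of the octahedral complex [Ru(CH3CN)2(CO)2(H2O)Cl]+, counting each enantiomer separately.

In an octahedral complex each vertex has one trans partner and four cis neighbours.
There are 6 geometric isomers: CH3CN trans, CO trans; CH3CN trans, CO cis; CH3CN cis, CO cis (3 arrangements, 2 chiral); CH3CN cis, CO trans.
Of these, 2 lack any improper symmetry element and so occur as enantiomeric pairs, giving 6 + 2 = 8 stereoisomers in total.

8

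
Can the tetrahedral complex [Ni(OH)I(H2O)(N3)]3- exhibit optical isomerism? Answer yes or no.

yes

All four vertices of a tetrahedron are equivalent and mutually adjacent, so cis/trans isomerism cannot arise.
Only one geometric arrangement is possible; it has no improper symmetry element, so it exists as a pair of enantiomers (2 stereoisomers).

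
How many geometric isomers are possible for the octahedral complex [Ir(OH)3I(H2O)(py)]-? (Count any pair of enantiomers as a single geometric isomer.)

4

The six octahedral sites form three mutually perpendicular trans pairs.
Systematic placement gives 4 geometric isomers: OH mer (3 arrangements); OH fac (chiral).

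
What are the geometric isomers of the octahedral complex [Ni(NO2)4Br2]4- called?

cis and trans

Systematic placement gives 2 geometric isomers: Br trans; Br cis.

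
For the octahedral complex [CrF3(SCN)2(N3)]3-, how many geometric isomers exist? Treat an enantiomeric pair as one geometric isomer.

Working through the distinct placements yields 3 geometric isomers: F mer, SCN trans; F mer, SCN cis; F fac, SCN cis.

3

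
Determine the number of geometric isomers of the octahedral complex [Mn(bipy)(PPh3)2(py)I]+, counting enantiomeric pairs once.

Each bipy is bidentate and must span two cis positions.
Working through the distinct placements yields 4 geometric isomers: PPh3 cis (3 arrangements, 2 chiral); PPh3 trans.

4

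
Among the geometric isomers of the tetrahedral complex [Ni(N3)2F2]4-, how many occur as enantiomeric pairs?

In a tetrahedral complex all four positions are equivalent and every pair of ligands is adjacent — there is no cis/trans distinction.
Only one geometric arrangement is possible.

0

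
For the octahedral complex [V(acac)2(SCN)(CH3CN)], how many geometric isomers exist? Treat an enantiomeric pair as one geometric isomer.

2

Each acac is bidentate and must span two cis positions.
The distinct arrangements are (2 in all): SCN and CH3CN mutually trans; SCN and CH3CN mutually cis (chiral).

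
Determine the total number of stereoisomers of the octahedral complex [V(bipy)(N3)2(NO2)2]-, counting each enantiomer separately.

4

In an octahedral complex each vertex has one trans partner and four cis neighbours.
Each bipy is bidentate and must span two cis positions.
Working through the distinct placements yields 3 geometric isomers: N3 trans, NO2 cis; N3 cis, NO2 cis (chiral); N3 cis, NO2 trans.
One of these lacks any improper symmetry element and so occurs as an enantiomeric pair, giving 3 + 1 = 4 stereoisomers in total.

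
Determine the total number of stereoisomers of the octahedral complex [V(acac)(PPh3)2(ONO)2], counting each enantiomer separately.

4

The six octahedral sites form three mutually perpendicular trans pairs.
Each acac is bidentate and must span two cis positions.
There are 3 geometric isomers: PPh3 cis, ONO trans; PPh3 cis, ONO cis (chiral); PPh3 trans, ONO cis.
One of these lacks any improper symmetry element and so occurs as an enantiomeric pair, giving 3 + 1 = 4 stereoisomers in total.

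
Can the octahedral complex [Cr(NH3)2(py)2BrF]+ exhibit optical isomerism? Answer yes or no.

yes

In an octahedral complex each vertex has one trans partner and four cis neighbours.
Working through the distinct placements yields 6 geometric isomers: NH3 trans, py trans; NH3 cis, py cis (3 arrangements, 2 chiral); NH3 cis, py trans; NH3 trans, py cis.
Of these, 2 lack any improper symmetry element and so occur as enantiomeric pairs, giving 6 + 2 = 8 stereoisomers in total.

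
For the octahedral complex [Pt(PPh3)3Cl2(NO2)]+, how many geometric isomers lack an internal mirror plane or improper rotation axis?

0

In an octahedral complex each vertex has one trans partner and four cis neighbours.
There are 3 geometric isomers: PPh3 mer, Cl trans; PPh3 mer, Cl cis; PPh3 fac, Cl cis.
Each arrangement has an internal mirror plane or centre of symmetry, so none is chiral.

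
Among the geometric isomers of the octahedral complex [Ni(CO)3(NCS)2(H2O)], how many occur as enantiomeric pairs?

In an octahedral complex each vertex has one trans partner and four cis neighbours.
Systematic placement gives 3 geometric isomers: CO mer, NCS trans; CO mer, NCS cis; CO fac, NCS cis.
Each arrangement has an internal mirror plane or centre of symmetry, so none is chiral.

0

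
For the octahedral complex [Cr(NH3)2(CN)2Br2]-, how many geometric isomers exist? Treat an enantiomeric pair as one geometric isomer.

5

The six octahedral sites form three mutually perpendicular trans pairs.
There are 5 geometric isomers: NH3 trans, CN trans, Br trans; NH3 cis, CN cis, Br trans; NH3 trans, CN cis, Br cis; NH3 cis, CN cis, Br cis (chiral); NH3 cis, CN trans, Br cis.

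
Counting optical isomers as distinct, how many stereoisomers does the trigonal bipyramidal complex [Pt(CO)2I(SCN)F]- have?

Systematic enumeration (placing each ligand type in turn and discarding arrangements equivalent by rotation or reflection) gives 7 geometric isomers.
Of these, 3 lack any improper symmetry element and so occur as enantiomeric pairs, giving 7 + 3 = 10 stereoisomers in total.

10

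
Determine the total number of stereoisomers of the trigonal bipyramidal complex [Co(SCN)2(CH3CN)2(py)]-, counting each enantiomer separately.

Systematic enumeration (placing each ligand type in turn and discarding arrangements equivalent by rotation or reflection) gives 5 geometric isomers.
One of these lacks any improper symmetry element and so occurs as an enantiomeric pair, giving 5 + 1 = 6 stereoisomers in total.

6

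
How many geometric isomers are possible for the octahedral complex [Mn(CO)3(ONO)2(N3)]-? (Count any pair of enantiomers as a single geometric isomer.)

3

An octahedron has six vertices in three trans pairs; every non-trans pair is cis.
The distinct arrangements are (3 in all): CO mer, ONO trans; CO mer, ONO cis; CO fac, ONO cis.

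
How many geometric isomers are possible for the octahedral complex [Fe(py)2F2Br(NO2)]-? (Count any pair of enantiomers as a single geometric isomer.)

An octahedron has six vertices in three trans pairs; every non-trans pair is cis.
Working through the distinct placements yields 6 geometric isomers: py trans, F cis; py cis, F cis (3 arrangements, 2 chiral); py trans, F trans; py cis, F trans.

6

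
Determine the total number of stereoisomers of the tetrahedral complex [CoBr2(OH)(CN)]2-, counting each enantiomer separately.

1

All four vertices of a tetrahedron are equivalent and mutually adjacent, so cis/trans isomerism cannot arise.
Only one geometric arrangement is possible.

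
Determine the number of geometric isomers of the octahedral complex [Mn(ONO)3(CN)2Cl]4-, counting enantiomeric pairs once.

The six octahedral sites form three mutually perpendicular trans pairs.
The distinct arrangements are (3 in all): ONO mer, CN trans; ONO mer, CN cis; ONO fac, CN cis.

3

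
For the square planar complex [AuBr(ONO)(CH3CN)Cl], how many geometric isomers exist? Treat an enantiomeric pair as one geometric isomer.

In a square planar complex each vertex has one trans partner and two cis neighbours.
Working through the distinct placements yields 3 geometric isomers: (Br/Cl trans, CH3CN/ONO trans); (Br/ONO trans, CH3CN/Cl trans); (Br/CH3CN trans, Cl/ONO trans).

3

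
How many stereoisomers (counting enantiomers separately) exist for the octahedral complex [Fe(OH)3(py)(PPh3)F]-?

5

The distinct arrangements are (4 in all): OH mer (3 arrangements); OH fac (chiral).
One of these lacks any improper symmetry element and so occurs as an enantiomeric pair, giving 4 + 1 = 5 stereoisomers in total.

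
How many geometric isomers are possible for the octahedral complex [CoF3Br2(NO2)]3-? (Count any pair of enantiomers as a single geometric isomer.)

There are 3 geometric isomers: F mer, Br trans; F fac, Br cis; F mer, Br cis.

3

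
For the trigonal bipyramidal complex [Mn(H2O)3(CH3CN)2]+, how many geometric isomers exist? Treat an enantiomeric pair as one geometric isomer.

A trigonal bipyramid has two axial and three equatorial sites, which are chemically inequivalent.
There are 3 geometric isomers: CH3CN both axial; CH3CN one axial, one equatorial; CH3CN both equatorial.

3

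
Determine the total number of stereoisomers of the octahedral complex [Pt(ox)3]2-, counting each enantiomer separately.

The six octahedral sites form three mutually perpendicular trans pairs.
Each ox is bidentate and must span two cis positions.
Only one geometric arrangement is possible; it has no improper symmetry element, so it exists as a pair of enantiomers (2 stereoisomers).

2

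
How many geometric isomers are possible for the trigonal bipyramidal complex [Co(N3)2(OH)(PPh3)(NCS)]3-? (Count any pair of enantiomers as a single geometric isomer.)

7

A trigonal bipyramid has two axial and three equatorial sites, which are chemically inequivalent.
Placing the ligands in turn and identifying arrangements related by rotation or reflection leaves 7 distinct geometric isomers.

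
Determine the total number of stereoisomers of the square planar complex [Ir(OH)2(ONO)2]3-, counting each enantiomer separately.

Systematic placement gives 2 geometric isomers: OH cis; OH trans.
Each arrangement has an internal mirror plane or centre of symmetry, so none is chiral.

2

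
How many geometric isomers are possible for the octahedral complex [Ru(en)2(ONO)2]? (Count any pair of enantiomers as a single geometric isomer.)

2

In an octahedral complex each vertex has one trans partner and four cis neighbours.
Each en is bidentate and must span two cis positions.
Systematic placement gives 2 geometric isomers: ONO trans; ONO cis (chiral).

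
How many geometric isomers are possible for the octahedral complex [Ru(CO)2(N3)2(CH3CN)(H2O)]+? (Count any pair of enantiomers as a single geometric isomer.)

6

The six octahedral sites form three mutually perpendicular trans pairs.
Working through the distinct placements yields 6 geometric isomers: CO cis, N3 trans; CO cis, N3 cis (3 arrangements, 2 chiral); CO trans, N3 trans; CO trans, N3 cis.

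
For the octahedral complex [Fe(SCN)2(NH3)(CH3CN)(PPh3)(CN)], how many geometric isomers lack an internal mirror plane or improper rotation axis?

6

Systematic enumeration (placing each ligand type in turn and discarding arrangements equivalent by rotation or reflection) gives 9 geometric isomers.
Of these, 6 lack any improper symmetry element and so occur as enantiomeric pairs, giving 9 + 6 = 15 stereoisomers in total.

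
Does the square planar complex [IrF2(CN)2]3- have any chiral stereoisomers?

A square has two trans pairs of vertices; adjacent vertices are cis.
Working through the distinct placements yields 2 geometric isomers: F cis; F trans.
Each arrangement has an internal mirror plane or centre of symmetry, so none is chiral.

no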